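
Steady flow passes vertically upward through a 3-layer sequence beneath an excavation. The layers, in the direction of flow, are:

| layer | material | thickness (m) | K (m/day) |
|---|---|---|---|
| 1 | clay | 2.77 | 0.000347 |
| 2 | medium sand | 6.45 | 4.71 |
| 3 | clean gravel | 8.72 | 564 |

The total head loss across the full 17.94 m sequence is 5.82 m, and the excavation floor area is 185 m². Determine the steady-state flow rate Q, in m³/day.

Flow is perpendicular to layering, so the layers act in series and the equivalent K is the thickness-weighted harmonic mean.
Total thickness L = 2.77 + 6.45 + 8.72 = 17.94 m.
Σ(b_i/K_i) = 2.77/0.000347 + 6.45/4.71 + 8.72/564 = 7984 d.
K_eq = L / Σ(b_i/K_i) = 17.94 / 7984 = 0.002247 m/day.
Q = K_eq · A · (Δh/L) = 0.002247 × 185 × (5.82/17.94) = 0.1349 m³/day.

0.135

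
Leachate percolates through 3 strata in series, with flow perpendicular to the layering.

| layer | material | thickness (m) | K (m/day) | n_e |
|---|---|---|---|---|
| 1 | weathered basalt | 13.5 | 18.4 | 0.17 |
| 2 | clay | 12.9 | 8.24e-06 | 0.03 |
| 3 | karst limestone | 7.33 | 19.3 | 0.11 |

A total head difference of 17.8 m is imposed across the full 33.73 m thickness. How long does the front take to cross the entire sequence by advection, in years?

With flow normal to the layers, continuity requires the same specific discharge q through every layer.
Σ(b_i/K_i) = 13.5/18.4 + 12.9/8.24e-06 + 7.33/19.3 = 1.566e+06 d.
q = Δh / Σ(b_i/K_i) = 17.8 / 1.566e+06 = 1.137e-05 m/day.
In each layer the seepage velocity is v_i = q/n_i, so the layer transit time is t_i = b_i·n_i / q:
  layer 1 (weathered basalt): t_1 = 13.5 × 0.17 / 1.137e-05 = 2.018e+05 d
  layer 2 (clay): t_2 = 12.9 × 0.03 / 1.137e-05 = 34037 d
  layer 3 (karst limestone): t_3 = 7.33 × 0.11 / 1.137e-05 = 70915 d
Total t = Σ t_i = 3.068e+05 days = 840.0 years.

840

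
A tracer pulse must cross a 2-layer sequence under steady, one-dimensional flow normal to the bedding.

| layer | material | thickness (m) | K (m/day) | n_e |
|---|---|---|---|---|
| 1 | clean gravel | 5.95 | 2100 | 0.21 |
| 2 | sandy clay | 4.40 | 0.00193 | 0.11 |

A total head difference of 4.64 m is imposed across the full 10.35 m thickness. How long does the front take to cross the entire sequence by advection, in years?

2.33

With flow normal to the layers, continuity requires the same specific discharge q through every layer.
Σ(b_i/K_i) = 5.95/2100 + 4.40/0.00193 = 2280 d.
q = Δh / Σ(b_i/K_i) = 4.64 / 2280 = 0.002035 m/day.
In each layer the seepage velocity is v_i = q/n_i, so the layer transit time is t_i = b_i·n_i / q:
  layer 1 (clean gravel): t_1 = 5.95 × 0.21 / 0.002035 = 613.9 d
  layer 2 (sandy clay): t_2 = 4.40 × 0.11 / 0.002035 = 237.8 d
Total t = Σ t_i = 851.7 days = 2.332 years.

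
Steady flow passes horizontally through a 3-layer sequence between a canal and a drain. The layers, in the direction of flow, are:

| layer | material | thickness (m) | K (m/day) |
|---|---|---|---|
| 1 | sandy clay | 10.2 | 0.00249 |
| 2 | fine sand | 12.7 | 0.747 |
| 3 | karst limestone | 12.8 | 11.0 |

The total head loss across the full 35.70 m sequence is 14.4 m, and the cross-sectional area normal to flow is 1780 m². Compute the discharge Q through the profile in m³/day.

Flow is perpendicular to layering, so the layers act in series and the equivalent K is the thickness-weighted harmonic mean.
Total thickness L = 10.2 + 12.7 + 12.8 = 35.70 m.
Σ(b_i/K_i) = 10.2/0.00249 + 12.7/0.747 + 12.8/11.0 = 4115 d.
K_eq = L / Σ(b_i/K_i) = 35.70 / 4115 = 0.008677 m/day.
Q = K_eq · A · (Δh/L) = 0.008677 × 1780 × (14.4/35.70) = 6.230 m³/day.

6.23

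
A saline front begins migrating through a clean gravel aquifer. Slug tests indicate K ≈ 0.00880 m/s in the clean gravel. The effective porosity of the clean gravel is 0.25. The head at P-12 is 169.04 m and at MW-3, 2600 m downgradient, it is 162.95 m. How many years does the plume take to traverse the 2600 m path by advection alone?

0.999

Convert K: 0.00880 m/s × 86400 = 760.3 m/day.
Hydraulic gradient i = (169.04 − 162.95) / 2600 = 6.09 / 2600 = 0.002342.
Darcy flux q = K · i = 760.3 × 0.002342 = 1.781 m/day.
Seepage velocity v = q / n_e = 1.781 / 0.25 = 7.124 m/day.
Travel time t = L / v = 2600 / 7.124 = 365.0 days = 0.9993 years.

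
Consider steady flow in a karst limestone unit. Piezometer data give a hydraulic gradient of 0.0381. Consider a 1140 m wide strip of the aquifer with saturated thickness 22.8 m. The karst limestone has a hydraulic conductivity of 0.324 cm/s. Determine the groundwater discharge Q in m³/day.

277000

Convert K: 0.324 cm/s × 864 = 279.9 m/day.
Cross-sectional area A = 1140 × 22.8 = 25992 m².
Hydraulic gradient i = 0.0381.
Darcy's law: Q = K · A · i = 279.9 × 25992 × 0.03810 = 2.772e+05 m³/day.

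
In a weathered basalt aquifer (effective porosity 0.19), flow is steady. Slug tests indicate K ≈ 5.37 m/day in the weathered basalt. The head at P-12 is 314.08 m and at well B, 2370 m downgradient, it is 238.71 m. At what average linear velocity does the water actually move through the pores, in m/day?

0.899

Hydraulic gradient i = (314.08 − 238.71) / 2370 = 75.37 / 2370 = 0.03180.
Darcy flux q = K · i = 5.370 × 0.03180 = 0.1708 m/day.
Seepage velocity v = q / n_e = 0.1708 / 0.19 = 0.8988 m/day.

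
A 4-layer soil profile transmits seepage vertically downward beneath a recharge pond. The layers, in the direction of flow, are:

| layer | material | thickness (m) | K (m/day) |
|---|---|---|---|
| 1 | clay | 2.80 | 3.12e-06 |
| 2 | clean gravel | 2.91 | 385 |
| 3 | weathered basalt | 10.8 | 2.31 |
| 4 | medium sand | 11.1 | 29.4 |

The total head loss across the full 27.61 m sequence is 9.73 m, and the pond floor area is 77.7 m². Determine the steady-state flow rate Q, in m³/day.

Flow is perpendicular to layering, so the layers act in series and the equivalent K is the thickness-weighted harmonic mean.
Total thickness L = 2.80 + 2.91 + 10.8 + 11.1 = 27.61 m.
Σ(b_i/K_i) = 2.80/3.12e-06 + 2.91/385 + 10.8/2.31 + 11.1/29.4 = 8.974e+05 d.
K_eq = L / Σ(b_i/K_i) = 27.61 / 8.974e+05 = 3.077e-05 m/day.
Q = K_eq · A · (Δh/L) = 3.077e-05 × 77.7 × (9.73/27.61) = 0.0008424 m³/day.

0.000842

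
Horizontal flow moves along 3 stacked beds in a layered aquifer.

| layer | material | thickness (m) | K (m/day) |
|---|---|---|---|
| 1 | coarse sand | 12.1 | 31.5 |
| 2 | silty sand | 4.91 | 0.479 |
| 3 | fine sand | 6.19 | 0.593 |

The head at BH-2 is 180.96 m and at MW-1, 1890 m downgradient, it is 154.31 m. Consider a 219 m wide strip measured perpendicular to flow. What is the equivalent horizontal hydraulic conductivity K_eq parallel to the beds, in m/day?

Flow is parallel to layering, so each bed carries its own Darcy discharge and the transmissivities add.
Σ(K_i·b_i) = 31.5×12.1 + 0.479×4.91 + 0.593×6.19 = 387.2 m²/day.
Total thickness b = 23.20 m, so K_eq = Σ(K_i·b_i)/b = 16.69 m/day.

16.7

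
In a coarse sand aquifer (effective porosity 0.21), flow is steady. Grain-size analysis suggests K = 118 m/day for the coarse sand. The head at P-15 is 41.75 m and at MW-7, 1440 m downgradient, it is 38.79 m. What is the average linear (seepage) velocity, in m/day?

1.16

Hydraulic gradient i = (41.75 − 38.79) / 1440 = 2.96 / 1440 = 0.002056.
Darcy flux q = K · i = 118.0 × 0.002056 = 0.2426 m/day.
Seepage velocity v = q / n_e = 0.2426 / 0.21 = 1.155 m/day.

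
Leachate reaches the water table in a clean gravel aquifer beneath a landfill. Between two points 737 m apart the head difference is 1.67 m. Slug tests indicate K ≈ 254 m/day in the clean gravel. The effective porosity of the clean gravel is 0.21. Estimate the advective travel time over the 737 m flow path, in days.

269

Hydraulic gradient i = Δh / L = 1.67 / 737 = 0.002266.
Darcy flux q = K · i = 254.0 × 0.002266 = 0.5755 m/day.
Seepage velocity v = q / n_e = 0.5755 / 0.21 = 2.741 m/day.
Travel time t = L / v = 737 / 2.741 = 268.9 days.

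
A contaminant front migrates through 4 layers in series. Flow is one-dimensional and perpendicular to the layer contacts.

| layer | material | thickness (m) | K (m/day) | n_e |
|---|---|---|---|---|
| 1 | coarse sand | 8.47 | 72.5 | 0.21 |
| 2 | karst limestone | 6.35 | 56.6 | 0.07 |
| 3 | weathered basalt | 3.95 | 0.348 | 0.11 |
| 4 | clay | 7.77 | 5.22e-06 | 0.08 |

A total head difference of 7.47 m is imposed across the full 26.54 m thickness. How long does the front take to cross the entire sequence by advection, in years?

With flow normal to the layers, continuity requires the same specific discharge q through every layer.
Σ(b_i/K_i) = 8.47/72.5 + 6.35/56.6 + 3.95/0.348 + 7.77/5.22e-06 = 1.489e+06 d.
q = Δh / Σ(b_i/K_i) = 7.47 / 1.489e+06 = 5.018e-06 m/day.
In each layer the seepage velocity is v_i = q/n_i, so the layer transit time is t_i = b_i·n_i / q:
  layer 1 (coarse sand): t_1 = 8.47 × 0.21 / 5.018e-06 = 3.544e+05 d
  layer 2 (karst limestone): t_2 = 6.35 × 0.07 / 5.018e-06 = 88574 d
  layer 3 (weathered basalt): t_3 = 3.95 × 0.11 / 5.018e-06 = 86581 d
  layer 4 (clay): t_4 = 7.77 × 0.08 / 5.018e-06 = 1.239e+05 d
Total t = Σ t_i = 6.535e+05 days = 1789 years.

1790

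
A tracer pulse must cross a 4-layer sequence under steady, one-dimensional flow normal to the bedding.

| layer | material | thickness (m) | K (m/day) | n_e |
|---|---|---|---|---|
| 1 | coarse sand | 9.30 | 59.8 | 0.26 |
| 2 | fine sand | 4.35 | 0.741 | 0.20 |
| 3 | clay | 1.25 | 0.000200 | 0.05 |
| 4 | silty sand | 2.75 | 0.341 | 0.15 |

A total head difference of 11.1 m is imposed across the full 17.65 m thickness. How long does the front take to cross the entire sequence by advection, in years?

5.81

With flow normal to the layers, continuity requires the same specific discharge q through every layer.
Σ(b_i/K_i) = 9.30/59.8 + 4.35/0.741 + 1.25/0.000200 + 2.75/0.341 = 6264 d.
q = Δh / Σ(b_i/K_i) = 11.1 / 6264 = 0.001772 m/day.
In each layer the seepage velocity is v_i = q/n_i, so the layer transit time is t_i = b_i·n_i / q:
  layer 1 (coarse sand): t_1 = 9.30 × 0.26 / 0.001772 = 1365 d
  layer 2 (fine sand): t_2 = 4.35 × 0.20 / 0.001772 = 491.0 d
  layer 3 (clay): t_3 = 1.25 × 0.05 / 0.001772 = 35.27 d
  layer 4 (silty sand): t_4 = 2.75 × 0.15 / 0.001772 = 232.8 d
Total t = Σ t_i = 2124 days = 5.814 years.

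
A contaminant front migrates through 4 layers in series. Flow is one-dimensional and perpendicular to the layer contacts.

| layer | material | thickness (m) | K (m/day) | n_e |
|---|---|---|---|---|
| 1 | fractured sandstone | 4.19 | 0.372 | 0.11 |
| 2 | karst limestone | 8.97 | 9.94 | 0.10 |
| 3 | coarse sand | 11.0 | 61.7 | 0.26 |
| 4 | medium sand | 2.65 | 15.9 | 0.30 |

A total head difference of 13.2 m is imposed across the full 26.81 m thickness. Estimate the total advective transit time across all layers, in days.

4.75

With flow normal to the layers, continuity requires the same specific discharge q through every layer.
Σ(b_i/K_i) = 4.19/0.372 + 8.97/9.94 + 11.0/61.7 + 2.65/15.9 = 12.51 d.
q = Δh / Σ(b_i/K_i) = 13.2 / 12.51 = 1.055 m/day.
In each layer the seepage velocity is v_i = q/n_i, so the layer transit time is t_i = b_i·n_i / q:
  layer 1 (fractured sandstone): t_1 = 4.19 × 0.11 / 1.055 = 0.4368 d
  layer 2 (karst limestone): t_2 = 8.97 × 0.10 / 1.055 = 0.8502 d
  layer 3 (coarse sand): t_3 = 11.0 × 0.26 / 1.055 = 2.711 d
  layer 4 (medium sand): t_4 = 2.65 × 0.30 / 1.055 = 0.7535 d
Total t = Σ t_i = 4.751 days.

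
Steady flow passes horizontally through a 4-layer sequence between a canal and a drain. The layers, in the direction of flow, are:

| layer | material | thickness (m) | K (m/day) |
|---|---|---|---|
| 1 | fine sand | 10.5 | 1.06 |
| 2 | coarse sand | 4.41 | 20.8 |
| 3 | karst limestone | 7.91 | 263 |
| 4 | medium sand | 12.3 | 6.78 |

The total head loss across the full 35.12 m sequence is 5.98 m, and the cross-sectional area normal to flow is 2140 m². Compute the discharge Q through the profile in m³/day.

1070

Flow is perpendicular to layering, so the layers act in series and the equivalent K is the thickness-weighted harmonic mean.
Total thickness L = 10.5 + 4.41 + 7.91 + 12.3 = 35.12 m.
Σ(b_i/K_i) = 10.5/1.06 + 4.41/20.8 + 7.91/263 + 12.3/6.78 = 11.96 d.
K_eq = L / Σ(b_i/K_i) = 35.12 / 11.96 = 2.936 m/day.
Q = K_eq · A · (Δh/L) = 2.936 × 2140 × (5.98/35.12) = 1070 m³/day.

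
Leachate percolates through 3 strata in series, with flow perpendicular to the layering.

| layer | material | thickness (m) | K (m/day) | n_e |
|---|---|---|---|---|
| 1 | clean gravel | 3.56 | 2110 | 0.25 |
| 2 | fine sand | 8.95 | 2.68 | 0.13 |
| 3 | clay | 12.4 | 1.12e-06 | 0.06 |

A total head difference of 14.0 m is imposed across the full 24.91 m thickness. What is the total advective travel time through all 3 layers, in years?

With flow normal to the layers, continuity requires the same specific discharge q through every layer.
Σ(b_i/K_i) = 3.56/2110 + 8.95/2.68 + 12.4/1.12e-06 = 1.107e+07 d.
q = Δh / Σ(b_i/K_i) = 14.0 / 1.107e+07 = 1.265e-06 m/day.
In each layer the seepage velocity is v_i = q/n_i, so the layer transit time is t_i = b_i·n_i / q:
  layer 1 (clean gravel): t_1 = 3.56 × 0.25 / 1.265e-06 = 7.038e+05 d
  layer 2 (fine sand): t_2 = 8.95 × 0.13 / 1.265e-06 = 9.201e+05 d
  layer 3 (clay): t_3 = 12.4 × 0.06 / 1.265e-06 = 5.884e+05 d
Total t = Σ t_i = 2.212e+06 days = 6057 years.

6060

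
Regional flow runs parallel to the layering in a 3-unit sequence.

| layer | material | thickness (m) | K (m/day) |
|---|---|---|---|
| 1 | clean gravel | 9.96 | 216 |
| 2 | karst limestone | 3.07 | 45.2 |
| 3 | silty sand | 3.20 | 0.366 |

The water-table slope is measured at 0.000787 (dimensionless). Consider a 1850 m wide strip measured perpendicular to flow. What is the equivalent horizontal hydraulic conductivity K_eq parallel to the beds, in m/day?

Flow is parallel to layering, so each bed carries its own Darcy discharge and the transmissivities add.
Σ(K_i·b_i) = 216×9.96 + 45.2×3.07 + 0.366×3.20 = 2291 m²/day.
Total thickness b = 16.23 m, so K_eq = Σ(K_i·b_i)/b = 141.2 m/day.

141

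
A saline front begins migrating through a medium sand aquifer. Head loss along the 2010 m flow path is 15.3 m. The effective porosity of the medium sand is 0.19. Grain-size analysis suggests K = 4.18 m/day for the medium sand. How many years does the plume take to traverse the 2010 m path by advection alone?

32.9

Hydraulic gradient i = Δh / L = 15.3 / 2010 = 0.007612.
Darcy flux q = K · i = 4.180 × 0.007612 = 0.03182 m/day.
Seepage velocity v = q / n_e = 0.03182 / 0.19 = 0.1675 m/day.
Travel time t = L / v = 2010 / 0.1675 = 12003 days = 32.86 years.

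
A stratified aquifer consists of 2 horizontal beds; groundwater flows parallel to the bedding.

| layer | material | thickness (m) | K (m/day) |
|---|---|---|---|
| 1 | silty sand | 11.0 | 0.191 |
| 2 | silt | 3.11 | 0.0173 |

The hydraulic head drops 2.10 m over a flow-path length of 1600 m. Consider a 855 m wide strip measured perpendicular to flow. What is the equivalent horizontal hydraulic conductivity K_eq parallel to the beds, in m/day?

0.153

Flow is parallel to layering, so each bed carries its own Darcy discharge and the transmissivities add.
Σ(K_i·b_i) = 0.191×11.0 + 0.0173×3.11 = 2.155 m²/day.
Total thickness b = 14.11 m, so K_eq = Σ(K_i·b_i)/b = 0.1527 m/day.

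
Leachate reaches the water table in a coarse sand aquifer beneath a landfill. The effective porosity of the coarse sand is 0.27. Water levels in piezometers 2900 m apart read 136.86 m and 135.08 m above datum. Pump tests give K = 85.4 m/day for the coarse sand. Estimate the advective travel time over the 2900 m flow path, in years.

40.9

Hydraulic gradient i = (136.86 − 135.08) / 2900 = 1.78 / 2900 = 0.0006138.
Darcy flux q = K · i = 85.40 × 0.0006138 = 0.05242 m/day.
Seepage velocity v = q / n_e = 0.05242 / 0.27 = 0.1941 m/day.
Travel time t = L / v = 2900 / 0.1941 = 14938 days = 40.90 years.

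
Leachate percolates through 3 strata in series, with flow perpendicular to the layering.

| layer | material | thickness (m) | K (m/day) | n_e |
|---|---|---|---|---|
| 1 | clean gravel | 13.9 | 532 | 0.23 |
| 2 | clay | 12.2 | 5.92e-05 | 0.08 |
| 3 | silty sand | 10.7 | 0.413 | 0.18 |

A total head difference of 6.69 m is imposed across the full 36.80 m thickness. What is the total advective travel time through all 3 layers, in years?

514

With flow normal to the layers, continuity requires the same specific discharge q through every layer.
Σ(b_i/K_i) = 13.9/532 + 12.2/5.92e-05 + 10.7/0.413 = 2.061e+05 d.
q = Δh / Σ(b_i/K_i) = 6.69 / 2.061e+05 = 3.246e-05 m/day.
In each layer the seepage velocity is v_i = q/n_i, so the layer transit time is t_i = b_i·n_i / q:
  layer 1 (clean gravel): t_1 = 13.9 × 0.23 / 3.246e-05 = 98494 d
  layer 2 (clay): t_2 = 12.2 × 0.08 / 3.246e-05 = 30069 d
  layer 3 (silty sand): t_3 = 10.7 × 0.18 / 3.246e-05 = 59337 d
Total t = Σ t_i = 1.879e+05 days = 514.4 years.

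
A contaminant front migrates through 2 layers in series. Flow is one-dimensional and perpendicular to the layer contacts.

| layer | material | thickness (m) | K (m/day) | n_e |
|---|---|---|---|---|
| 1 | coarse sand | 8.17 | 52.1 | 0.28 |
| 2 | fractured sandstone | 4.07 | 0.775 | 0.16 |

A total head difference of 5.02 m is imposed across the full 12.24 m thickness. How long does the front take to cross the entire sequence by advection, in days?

With flow normal to the layers, continuity requires the same specific discharge q through every layer.
Σ(b_i/K_i) = 8.17/52.1 + 4.07/0.775 = 5.408 d.
q = Δh / Σ(b_i/K_i) = 5.02 / 5.408 = 0.9282 m/day.
In each layer the seepage velocity is v_i = q/n_i, so the layer transit time is t_i = b_i·n_i / q:
  layer 1 (coarse sand): t_1 = 8.17 × 0.28 / 0.9282 = 2.465 d
  layer 2 (fractured sandstone): t_2 = 4.07 × 0.16 / 0.9282 = 0.7016 d
Total t = Σ t_i = 3.166 days.

3.17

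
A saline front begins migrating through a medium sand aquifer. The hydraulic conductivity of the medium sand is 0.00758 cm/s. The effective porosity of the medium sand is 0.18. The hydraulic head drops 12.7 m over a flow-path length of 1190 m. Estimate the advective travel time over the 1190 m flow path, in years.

8.39

Convert K: 0.00758 cm/s × 864 = 6.549 m/day.
Hydraulic gradient i = Δh / L = 12.7 / 1190 = 0.01067.
Darcy flux q = K · i = 6.549 × 0.01067 = 0.06989 m/day.
Seepage velocity v = q / n_e = 0.06989 / 0.18 = 0.3883 m/day.
Travel time t = L / v = 1190 / 0.3883 = 3065 days = 8.391 years.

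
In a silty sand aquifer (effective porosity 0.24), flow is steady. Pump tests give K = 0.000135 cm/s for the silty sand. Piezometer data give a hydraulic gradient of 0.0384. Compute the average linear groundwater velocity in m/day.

Convert K: 0.000135 cm/s × 864 = 0.1166 m/day.
Hydraulic gradient i = 0.0384.
Darcy flux q = K · i = 0.1166 × 0.03840 = 0.004479 m/day.
Seepage velocity v = q / n_e = 0.004479 / 0.24 = 0.01866 m/day.

0.0187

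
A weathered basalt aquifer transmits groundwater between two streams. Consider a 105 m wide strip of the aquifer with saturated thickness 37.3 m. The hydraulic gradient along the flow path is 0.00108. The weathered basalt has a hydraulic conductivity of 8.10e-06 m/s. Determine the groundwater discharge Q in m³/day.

Convert K: 8.10e-06 m/s × 86400 = 0.6998 m/day.
Cross-sectional area A = 105 × 37.3 = 3916 m².
Hydraulic gradient i = 0.00108.
Darcy's law: Q = K · A · i = 0.6998 × 3916 × 0.001080 = 2.960 m³/day.

2.96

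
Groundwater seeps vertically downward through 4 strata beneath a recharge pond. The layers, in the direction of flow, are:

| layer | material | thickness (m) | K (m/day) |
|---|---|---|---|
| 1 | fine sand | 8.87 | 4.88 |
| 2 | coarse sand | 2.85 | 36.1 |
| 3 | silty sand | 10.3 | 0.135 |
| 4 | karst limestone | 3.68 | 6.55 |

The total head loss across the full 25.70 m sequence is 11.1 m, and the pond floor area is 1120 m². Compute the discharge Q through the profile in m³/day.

Flow is perpendicular to layering, so the layers act in series and the equivalent K is the thickness-weighted harmonic mean.
Total thickness L = 8.87 + 2.85 + 10.3 + 3.68 = 25.70 m.
Σ(b_i/K_i) = 8.87/4.88 + 2.85/36.1 + 10.3/0.135 + 3.68/6.55 = 78.75 d.
K_eq = L / Σ(b_i/K_i) = 25.70 / 78.75 = 0.3263 m/day.
Q = K_eq · A · (Δh/L) = 0.3263 × 1120 × (11.1/25.70) = 157.9 m³/day.

158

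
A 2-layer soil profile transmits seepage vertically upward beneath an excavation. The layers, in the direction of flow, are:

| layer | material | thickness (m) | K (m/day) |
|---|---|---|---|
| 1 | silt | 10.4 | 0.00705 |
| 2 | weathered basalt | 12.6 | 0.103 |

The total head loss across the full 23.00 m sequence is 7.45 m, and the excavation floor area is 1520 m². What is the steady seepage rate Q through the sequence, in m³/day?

7.09

Flow is perpendicular to layering, so the layers act in series and the equivalent K is the thickness-weighted harmonic mean.
Total thickness L = 10.4 + 12.6 = 23.00 m.
Σ(b_i/K_i) = 10.4/0.00705 + 12.6/0.103 = 1598 d.
K_eq = L / Σ(b_i/K_i) = 23.00 / 1598 = 0.01440 m/day.
Q = K_eq · A · (Δh/L) = 0.01440 × 1520 × (7.45/23.00) = 7.089 m³/day.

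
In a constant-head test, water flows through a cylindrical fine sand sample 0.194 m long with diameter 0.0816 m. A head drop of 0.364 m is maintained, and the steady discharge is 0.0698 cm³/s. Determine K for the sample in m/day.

Cross-sectional area A = π·(d/2)² = π × (0.0816/2)² = 0.005230 m².
Convert discharge: 0.0698 cm³/s = 6.980e-08 m³/s.
Darcy's law rearranged: K = Q·L / (A·Δh) = 6.980e-08 × 0.194 / (0.005230 × 0.364) = 7.114e-06 m/s = 0.6146 m/day.

0.615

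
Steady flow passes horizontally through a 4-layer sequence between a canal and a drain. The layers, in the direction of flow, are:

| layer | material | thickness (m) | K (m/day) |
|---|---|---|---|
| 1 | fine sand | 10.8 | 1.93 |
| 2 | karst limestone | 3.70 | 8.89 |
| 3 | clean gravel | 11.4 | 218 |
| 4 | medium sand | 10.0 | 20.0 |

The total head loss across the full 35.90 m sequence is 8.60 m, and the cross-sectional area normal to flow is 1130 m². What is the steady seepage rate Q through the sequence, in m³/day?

Flow is perpendicular to layering, so the layers act in series and the equivalent K is the thickness-weighted harmonic mean.
Total thickness L = 10.8 + 3.70 + 11.4 + 10.0 = 35.90 m.
Σ(b_i/K_i) = 10.8/1.93 + 3.70/8.89 + 11.4/218 + 10.0/20.0 = 6.564 d.
K_eq = L / Σ(b_i/K_i) = 35.90 / 6.564 = 5.469 m/day.
Q = K_eq · A · (Δh/L) = 5.469 × 1130 × (8.60/35.90) = 1480 m³/day.

1480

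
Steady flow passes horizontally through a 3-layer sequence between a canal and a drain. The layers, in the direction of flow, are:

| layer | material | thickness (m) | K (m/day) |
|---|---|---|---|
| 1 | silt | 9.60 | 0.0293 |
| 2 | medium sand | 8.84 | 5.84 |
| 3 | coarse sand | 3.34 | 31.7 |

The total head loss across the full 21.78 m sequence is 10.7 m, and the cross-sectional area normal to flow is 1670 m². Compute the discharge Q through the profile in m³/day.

Flow is perpendicular to layering, so the layers act in series and the equivalent K is the thickness-weighted harmonic mean.
Total thickness L = 9.60 + 8.84 + 3.34 = 21.78 m.
Σ(b_i/K_i) = 9.60/0.0293 + 8.84/5.84 + 3.34/31.7 = 329.3 d.
K_eq = L / Σ(b_i/K_i) = 21.78 / 329.3 = 0.06615 m/day.
Q = K_eq · A · (Δh/L) = 0.06615 × 1670 × (10.7/21.78) = 54.27 m³/day.

54.3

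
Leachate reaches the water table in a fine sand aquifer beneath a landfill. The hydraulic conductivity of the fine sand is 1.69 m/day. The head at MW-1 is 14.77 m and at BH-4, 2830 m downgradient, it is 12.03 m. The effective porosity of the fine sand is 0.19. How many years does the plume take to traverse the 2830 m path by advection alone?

Hydraulic gradient i = (14.77 − 12.03) / 2830 = 2.74 / 2830 = 0.0009682.
Darcy flux q = K · i = 1.690 × 0.0009682 = 0.001636 m/day.
Seepage velocity v = q / n_e = 0.001636 / 0.19 = 0.008612 m/day.
Travel time t = L / v = 2830 / 0.008612 = 3.286e+05 days = 899.7 years.

900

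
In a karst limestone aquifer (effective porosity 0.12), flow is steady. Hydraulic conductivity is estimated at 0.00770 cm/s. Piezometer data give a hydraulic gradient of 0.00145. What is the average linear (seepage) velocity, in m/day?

0.0804

Convert K: 0.00770 cm/s × 864 = 6.653 m/day.
Hydraulic gradient i = 0.00145.
Darcy flux q = K · i = 6.653 × 0.001450 = 0.009647 m/day.
Seepage velocity v = q / n_e = 0.009647 / 0.12 = 0.08039 m/day.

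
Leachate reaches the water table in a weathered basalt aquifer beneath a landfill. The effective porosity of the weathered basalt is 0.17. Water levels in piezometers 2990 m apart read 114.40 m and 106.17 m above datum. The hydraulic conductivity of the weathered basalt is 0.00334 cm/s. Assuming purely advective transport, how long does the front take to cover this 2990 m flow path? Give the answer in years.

Convert K: 0.00334 cm/s × 864 = 2.886 m/day.
Hydraulic gradient i = (114.40 − 106.17) / 2990 = 8.23 / 2990 = 0.002753.
Darcy flux q = K · i = 2.886 × 0.002753 = 0.007943 m/day.
Seepage velocity v = q / n_e = 0.007943 / 0.17 = 0.04672 m/day.
Travel time t = L / v = 2990 / 0.04672 = 63993 days = 175.2 years.

175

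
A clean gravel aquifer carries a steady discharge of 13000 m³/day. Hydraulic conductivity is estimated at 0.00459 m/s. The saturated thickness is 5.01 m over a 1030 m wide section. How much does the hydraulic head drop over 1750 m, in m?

11.1

Convert K: 0.00459 m/s × 86400 = 396.6 m/day.
Cross-sectional area A = 1030 × 5.01 = 5160 m².
From Q = K·A·i, i = Q / (K·A) = 13000 / (396.6 × 5160) = 0.006352.
Head loss Δh = i · L = 0.006352 × 1750 = 11.12 m.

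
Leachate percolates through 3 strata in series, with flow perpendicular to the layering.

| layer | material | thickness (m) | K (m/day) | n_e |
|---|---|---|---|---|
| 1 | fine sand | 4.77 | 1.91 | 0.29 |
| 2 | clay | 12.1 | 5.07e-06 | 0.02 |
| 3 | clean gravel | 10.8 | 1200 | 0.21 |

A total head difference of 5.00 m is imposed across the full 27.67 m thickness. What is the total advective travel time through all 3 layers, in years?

5090

With flow normal to the layers, continuity requires the same specific discharge q through every layer.
Σ(b_i/K_i) = 4.77/1.91 + 12.1/5.07e-06 + 10.8/1200 = 2.387e+06 d.
q = Δh / Σ(b_i/K_i) = 5.00 / 2.387e+06 = 2.095e-06 m/day.
In each layer the seepage velocity is v_i = q/n_i, so the layer transit time is t_i = b_i·n_i / q:
  layer 1 (fine sand): t_1 = 4.77 × 0.29 / 2.095e-06 = 6.603e+05 d
  layer 2 (clay): t_2 = 12.1 × 0.02 / 2.095e-06 = 1.155e+05 d
  layer 3 (clean gravel): t_3 = 10.8 × 0.21 / 2.095e-06 = 1.083e+06 d
Total t = Σ t_i = 1.858e+06 days = 5088 years.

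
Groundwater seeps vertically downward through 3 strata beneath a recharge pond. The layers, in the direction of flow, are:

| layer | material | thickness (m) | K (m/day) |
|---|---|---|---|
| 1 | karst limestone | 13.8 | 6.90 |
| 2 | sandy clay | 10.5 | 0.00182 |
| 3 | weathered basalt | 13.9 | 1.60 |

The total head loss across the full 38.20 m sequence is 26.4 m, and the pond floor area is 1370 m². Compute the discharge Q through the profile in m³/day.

6.26

Flow is perpendicular to layering, so the layers act in series and the equivalent K is the thickness-weighted harmonic mean.
Total thickness L = 13.8 + 10.5 + 13.9 = 38.20 m.
Σ(b_i/K_i) = 13.8/6.90 + 10.5/0.00182 + 13.9/1.60 = 5780 d.
K_eq = L / Σ(b_i/K_i) = 38.20 / 5780 = 0.006609 m/day.
Q = K_eq · A · (Δh/L) = 0.006609 × 1370 × (26.4/38.20) = 6.258 m³/day.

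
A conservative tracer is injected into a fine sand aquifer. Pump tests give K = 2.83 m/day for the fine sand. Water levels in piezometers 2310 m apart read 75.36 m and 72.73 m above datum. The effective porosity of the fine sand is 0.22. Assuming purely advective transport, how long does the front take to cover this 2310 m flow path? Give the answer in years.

432

Hydraulic gradient i = (75.36 − 72.73) / 2310 = 2.63 / 2310 = 0.001139.
Darcy flux q = K · i = 2.830 × 0.001139 = 0.003222 m/day.
Seepage velocity v = q / n_e = 0.003222 / 0.22 = 0.01465 m/day.
Travel time t = L / v = 2310 / 0.01465 = 1.577e+05 days = 431.8 years.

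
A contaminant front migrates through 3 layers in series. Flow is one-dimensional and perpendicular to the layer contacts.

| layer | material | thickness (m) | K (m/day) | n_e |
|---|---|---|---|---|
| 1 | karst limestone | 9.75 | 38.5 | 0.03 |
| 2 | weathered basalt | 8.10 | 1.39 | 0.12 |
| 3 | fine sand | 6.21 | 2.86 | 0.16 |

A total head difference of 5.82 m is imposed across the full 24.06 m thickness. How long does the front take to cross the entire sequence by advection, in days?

With flow normal to the layers, continuity requires the same specific discharge q through every layer.
Σ(b_i/K_i) = 9.75/38.5 + 8.10/1.39 + 6.21/2.86 = 8.252 d.
q = Δh / Σ(b_i/K_i) = 5.82 / 8.252 = 0.7053 m/day.
In each layer the seepage velocity is v_i = q/n_i, so the layer transit time is t_i = b_i·n_i / q:
  layer 1 (karst limestone): t_1 = 9.75 × 0.03 / 0.7053 = 0.4147 d
  layer 2 (weathered basalt): t_2 = 8.10 × 0.12 / 0.7053 = 1.378 d
  layer 3 (fine sand): t_3 = 6.21 × 0.16 / 0.7053 = 1.409 d
Total t = Σ t_i = 3.202 days.

3.20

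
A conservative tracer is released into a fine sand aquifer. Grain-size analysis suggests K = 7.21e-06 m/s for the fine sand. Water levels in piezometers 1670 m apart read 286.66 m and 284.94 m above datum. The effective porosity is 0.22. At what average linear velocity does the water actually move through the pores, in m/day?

Convert K: 7.21e-06 m/s × 86400 = 0.6229 m/day.
Hydraulic gradient i = (286.66 − 284.94) / 1670 = 1.72 / 1670 = 0.001030.
Darcy flux q = K · i = 0.6229 × 0.001030 = 0.0006416 m/day.
Seepage velocity v = q / n_e = 0.0006416 / 0.22 = 0.002916 m/day.

0.00292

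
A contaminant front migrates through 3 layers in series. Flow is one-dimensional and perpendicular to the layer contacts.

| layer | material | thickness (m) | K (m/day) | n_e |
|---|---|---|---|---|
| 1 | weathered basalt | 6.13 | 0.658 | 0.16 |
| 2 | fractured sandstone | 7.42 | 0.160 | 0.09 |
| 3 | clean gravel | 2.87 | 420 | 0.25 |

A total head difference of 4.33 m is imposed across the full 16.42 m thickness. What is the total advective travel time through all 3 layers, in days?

With flow normal to the layers, continuity requires the same specific discharge q through every layer.
Σ(b_i/K_i) = 6.13/0.658 + 7.42/0.160 + 2.87/420 = 55.70 d.
q = Δh / Σ(b_i/K_i) = 4.33 / 55.70 = 0.07774 m/day.
In each layer the seepage velocity is v_i = q/n_i, so the layer transit time is t_i = b_i·n_i / q:
  layer 1 (weathered basalt): t_1 = 6.13 × 0.16 / 0.07774 = 12.62 d
  layer 2 (fractured sandstone): t_2 = 7.42 × 0.09 / 0.07774 = 8.590 d
  layer 3 (clean gravel): t_3 = 2.87 × 0.25 / 0.07774 = 9.229 d
Total t = Σ t_i = 30.44 days.

30.4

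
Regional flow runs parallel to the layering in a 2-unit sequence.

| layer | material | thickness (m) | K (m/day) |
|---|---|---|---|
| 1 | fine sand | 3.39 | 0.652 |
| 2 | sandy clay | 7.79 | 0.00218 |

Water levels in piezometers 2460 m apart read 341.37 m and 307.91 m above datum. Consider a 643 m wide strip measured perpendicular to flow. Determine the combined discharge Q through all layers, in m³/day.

Flow is parallel to layering, so each bed carries its own Darcy discharge and the transmissivities add.
Σ(K_i·b_i) = 0.652×3.39 + 0.00218×7.79 = 2.227 m²/day.
Hydraulic gradient i = (341.37 − 307.91) / 2460 = 33.46 / 2460 = 0.01360.
Q = Σ(K_i·b_i) · W · i = 2.227 × 643 × 0.01360 = 19.48 m³/day.

19.5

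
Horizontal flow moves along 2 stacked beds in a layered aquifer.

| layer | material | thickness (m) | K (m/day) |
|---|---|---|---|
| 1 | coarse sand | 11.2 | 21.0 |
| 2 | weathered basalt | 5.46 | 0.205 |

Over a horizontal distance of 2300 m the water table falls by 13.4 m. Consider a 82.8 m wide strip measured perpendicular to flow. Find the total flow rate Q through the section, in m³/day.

Flow is parallel to layering, so each bed carries its own Darcy discharge and the transmissivities add.
Σ(K_i·b_i) = 21.0×11.2 + 0.205×5.46 = 236.3 m²/day.
Hydraulic gradient i = Δh / L = 13.4 / 2300 = 0.005826.
Q = Σ(K_i·b_i) · W · i = 236.3 × 82.8 × 0.005826 = 114.0 m³/day.

114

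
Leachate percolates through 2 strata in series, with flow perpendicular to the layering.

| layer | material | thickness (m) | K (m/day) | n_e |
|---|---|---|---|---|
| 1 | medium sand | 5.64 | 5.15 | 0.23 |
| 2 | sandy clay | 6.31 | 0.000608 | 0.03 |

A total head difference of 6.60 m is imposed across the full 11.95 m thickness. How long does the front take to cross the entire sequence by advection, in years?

6.40

With flow normal to the layers, continuity requires the same specific discharge q through every layer.
Σ(b_i/K_i) = 5.64/5.15 + 6.31/0.000608 = 10379 d.
q = Δh / Σ(b_i/K_i) = 6.60 / 10379 = 0.0006359 m/day.
In each layer the seepage velocity is v_i = q/n_i, so the layer transit time is t_i = b_i·n_i / q:
  layer 1 (medium sand): t_1 = 5.64 × 0.23 / 0.0006359 = 2040 d
  layer 2 (sandy clay): t_2 = 6.31 × 0.03 / 0.0006359 = 297.7 d
Total t = Σ t_i = 2338 days = 6.400 years.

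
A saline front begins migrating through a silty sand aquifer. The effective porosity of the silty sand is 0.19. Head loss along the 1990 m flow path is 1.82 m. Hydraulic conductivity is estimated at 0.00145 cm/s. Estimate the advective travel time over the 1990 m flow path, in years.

903

Convert K: 0.00145 cm/s × 864 = 1.253 m/day.
Hydraulic gradient i = Δh / L = 1.82 / 1990 = 0.0009146.
Darcy flux q = K · i = 1.253 × 0.0009146 = 0.001146 m/day.
Seepage velocity v = q / n_e = 0.001146 / 0.19 = 0.006030 m/day.
Travel time t = L / v = 1990 / 0.006030 = 3.300e+05 days = 903.5 years.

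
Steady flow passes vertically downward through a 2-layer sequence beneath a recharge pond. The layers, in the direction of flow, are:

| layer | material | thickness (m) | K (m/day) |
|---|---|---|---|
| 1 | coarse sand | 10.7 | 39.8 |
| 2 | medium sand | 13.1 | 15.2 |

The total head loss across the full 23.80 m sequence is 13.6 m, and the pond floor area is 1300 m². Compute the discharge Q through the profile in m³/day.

15600

Flow is perpendicular to layering, so the layers act in series and the equivalent K is the thickness-weighted harmonic mean.
Total thickness L = 10.7 + 13.1 = 23.80 m.
Σ(b_i/K_i) = 10.7/39.8 + 13.1/15.2 = 1.131 d.
K_eq = L / Σ(b_i/K_i) = 23.80 / 1.131 = 21.05 m/day.
Q = K_eq · A · (Δh/L) = 21.05 × 1300 × (13.6/23.80) = 15637 m³/day.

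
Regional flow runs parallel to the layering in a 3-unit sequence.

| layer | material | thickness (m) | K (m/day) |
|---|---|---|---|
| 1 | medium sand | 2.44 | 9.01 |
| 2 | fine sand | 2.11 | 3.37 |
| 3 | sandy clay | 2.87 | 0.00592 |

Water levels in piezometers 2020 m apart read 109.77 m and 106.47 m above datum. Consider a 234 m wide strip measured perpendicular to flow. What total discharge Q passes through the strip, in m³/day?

11.1

Flow is parallel to layering, so each bed carries its own Darcy discharge and the transmissivities add.
Σ(K_i·b_i) = 9.01×2.44 + 3.37×2.11 + 0.00592×2.87 = 29.11 m²/day.
Hydraulic gradient i = (109.77 − 106.47) / 2020 = 3.3 / 2020 = 0.001634.
Q = Σ(K_i·b_i) · W · i = 29.11 × 234 × 0.001634 = 11.13 m³/day.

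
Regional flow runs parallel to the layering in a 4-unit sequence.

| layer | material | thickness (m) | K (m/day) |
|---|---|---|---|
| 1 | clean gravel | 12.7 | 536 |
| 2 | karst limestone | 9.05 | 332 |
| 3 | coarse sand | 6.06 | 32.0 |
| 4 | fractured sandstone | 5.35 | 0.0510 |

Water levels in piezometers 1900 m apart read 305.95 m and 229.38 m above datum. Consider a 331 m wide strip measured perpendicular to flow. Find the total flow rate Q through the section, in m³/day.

133000

Flow is parallel to layering, so each bed carries its own Darcy discharge and the transmissivities add.
Σ(K_i·b_i) = 536×12.7 + 332×9.05 + 32.0×6.06 + 0.0510×5.35 = 10006 m²/day.
Hydraulic gradient i = (305.95 − 229.38) / 1900 = 76.57 / 1900 = 0.04030.
Q = Σ(K_i·b_i) · W · i = 10006 × 331 × 0.04030 = 1.335e+05 m³/day.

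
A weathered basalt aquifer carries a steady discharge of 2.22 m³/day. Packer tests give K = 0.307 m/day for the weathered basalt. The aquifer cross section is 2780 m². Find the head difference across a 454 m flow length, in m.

From Q = K·A·i, i = Q / (K·A) = 2.22 / (0.3070 × 2780) = 0.002601.
Head loss Δh = i · L = 0.002601 × 454 = 1.181 m.

1.18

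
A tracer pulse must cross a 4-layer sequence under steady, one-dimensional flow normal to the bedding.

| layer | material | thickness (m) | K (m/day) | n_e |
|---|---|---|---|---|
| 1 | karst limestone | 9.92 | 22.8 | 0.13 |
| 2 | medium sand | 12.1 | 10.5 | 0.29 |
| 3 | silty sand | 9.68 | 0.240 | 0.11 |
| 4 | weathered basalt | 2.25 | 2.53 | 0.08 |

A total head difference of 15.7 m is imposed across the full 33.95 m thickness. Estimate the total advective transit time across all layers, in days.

With flow normal to the layers, continuity requires the same specific discharge q through every layer.
Σ(b_i/K_i) = 9.92/22.8 + 12.1/10.5 + 9.68/0.240 + 2.25/2.53 = 42.81 d.
q = Δh / Σ(b_i/K_i) = 15.7 / 42.81 = 0.3667 m/day.
In each layer the seepage velocity is v_i = q/n_i, so the layer transit time is t_i = b_i·n_i / q:
  layer 1 (karst limestone): t_1 = 9.92 × 0.13 / 0.3667 = 3.516 d
  layer 2 (medium sand): t_2 = 12.1 × 0.29 / 0.3667 = 9.568 d
  layer 3 (silty sand): t_3 = 9.68 × 0.11 / 0.3667 = 2.903 d
  layer 4 (weathered basalt): t_4 = 2.25 × 0.08 / 0.3667 = 0.4908 d
Total t = Σ t_i = 16.48 days.

16.5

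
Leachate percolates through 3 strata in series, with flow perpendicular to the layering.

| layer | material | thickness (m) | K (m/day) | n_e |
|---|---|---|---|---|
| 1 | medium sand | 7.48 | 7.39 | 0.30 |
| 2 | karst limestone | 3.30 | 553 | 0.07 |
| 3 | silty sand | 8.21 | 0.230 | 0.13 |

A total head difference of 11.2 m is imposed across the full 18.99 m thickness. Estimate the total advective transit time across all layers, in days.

With flow normal to the layers, continuity requires the same specific discharge q through every layer.
Σ(b_i/K_i) = 7.48/7.39 + 3.30/553 + 8.21/0.230 = 36.71 d.
q = Δh / Σ(b_i/K_i) = 11.2 / 36.71 = 0.3051 m/day.
In each layer the seepage velocity is v_i = q/n_i, so the layer transit time is t_i = b_i·n_i / q:
  layer 1 (medium sand): t_1 = 7.48 × 0.30 / 0.3051 = 7.356 d
  layer 2 (karst limestone): t_2 = 3.30 × 0.07 / 0.3051 = 0.7572 d
  layer 3 (silty sand): t_3 = 8.21 × 0.13 / 0.3051 = 3.499 d
Total t = Σ t_i = 11.61 days.

11.6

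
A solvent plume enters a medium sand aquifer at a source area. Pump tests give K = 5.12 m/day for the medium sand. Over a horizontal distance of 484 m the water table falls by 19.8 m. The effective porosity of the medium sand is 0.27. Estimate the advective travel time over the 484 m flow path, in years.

Hydraulic gradient i = Δh / L = 19.8 / 484 = 0.04091.
Darcy flux q = K · i = 5.120 × 0.04091 = 0.2095 m/day.
Seepage velocity v = q / n_e = 0.2095 / 0.27 = 0.7758 m/day.
Travel time t = L / v = 484 / 0.7758 = 623.9 days = 1.708 years.

1.71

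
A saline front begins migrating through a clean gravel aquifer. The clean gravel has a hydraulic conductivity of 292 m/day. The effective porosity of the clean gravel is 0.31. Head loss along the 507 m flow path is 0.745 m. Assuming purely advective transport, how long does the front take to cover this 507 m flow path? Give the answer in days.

Hydraulic gradient i = Δh / L = 0.745 / 507 = 0.001469.
Darcy flux q = K · i = 292.0 × 0.001469 = 0.4291 m/day.
Seepage velocity v = q / n_e = 0.4291 / 0.31 = 1.384 m/day.
Travel time t = L / v = 507 / 1.384 = 366.3 days.

366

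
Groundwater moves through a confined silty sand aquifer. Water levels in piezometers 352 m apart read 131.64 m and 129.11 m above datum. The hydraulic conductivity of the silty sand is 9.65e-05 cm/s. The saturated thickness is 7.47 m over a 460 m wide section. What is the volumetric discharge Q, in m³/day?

Convert K: 9.65e-05 cm/s × 864 = 0.08338 m/day.
Cross-sectional area A = 460 × 7.47 = 3436 m².
Hydraulic gradient i = (131.64 − 129.11) / 352 = 2.53 / 352 = 0.007187.
Darcy's law: Q = K · A · i = 0.08338 × 3436 × 0.007187 = 2.059 m³/day.

2.06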